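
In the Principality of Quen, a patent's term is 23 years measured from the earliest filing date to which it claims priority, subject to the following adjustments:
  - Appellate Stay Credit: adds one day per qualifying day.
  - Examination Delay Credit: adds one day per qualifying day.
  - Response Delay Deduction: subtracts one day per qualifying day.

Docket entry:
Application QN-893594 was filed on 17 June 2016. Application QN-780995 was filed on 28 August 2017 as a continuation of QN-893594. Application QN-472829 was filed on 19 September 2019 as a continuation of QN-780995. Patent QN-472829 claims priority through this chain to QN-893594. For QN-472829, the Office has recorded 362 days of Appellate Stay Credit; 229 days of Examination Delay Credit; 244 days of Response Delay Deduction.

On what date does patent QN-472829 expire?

Earliest priority filing: 17 June 2016.
Base term: 17 June 2016 + 23 years → 17 June 2039.
Appellate Stay Credit: +362 days → 13 June 2040.
Examination Delay Credit: +229 days → 28 January 2041.
Response Delay Deduction: −244 days → 29 May 2040.

May 29, 2040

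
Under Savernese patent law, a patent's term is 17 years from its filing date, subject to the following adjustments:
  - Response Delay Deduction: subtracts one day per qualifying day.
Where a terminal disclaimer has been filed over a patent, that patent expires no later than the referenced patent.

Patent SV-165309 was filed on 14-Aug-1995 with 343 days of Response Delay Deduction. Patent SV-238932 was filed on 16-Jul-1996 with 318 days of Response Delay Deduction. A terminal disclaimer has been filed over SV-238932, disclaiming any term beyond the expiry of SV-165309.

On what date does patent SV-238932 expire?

Natural term of SV-238932:
  Base: filing + 17 years → 16 July 2013.
  Response Delay Deduction: −318 days → 1 September 2012.
Expiry of referenced patent SV-165309:
  Base: filing + 17 years → 14 August 2012.
  Response Delay Deduction: −343 days → 6 September 2011.
Terminal disclaimer: SV-238932 expires on the earlier of 1 September 2012 and 6 September 2011.

2011-09-06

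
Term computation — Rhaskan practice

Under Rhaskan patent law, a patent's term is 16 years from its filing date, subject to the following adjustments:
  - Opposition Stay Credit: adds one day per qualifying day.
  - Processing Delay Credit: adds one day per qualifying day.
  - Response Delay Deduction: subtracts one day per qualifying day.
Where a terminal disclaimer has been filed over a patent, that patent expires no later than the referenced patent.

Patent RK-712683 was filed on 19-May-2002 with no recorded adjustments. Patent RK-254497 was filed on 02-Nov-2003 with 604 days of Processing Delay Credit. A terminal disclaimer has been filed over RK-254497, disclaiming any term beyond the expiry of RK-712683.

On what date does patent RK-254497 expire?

Natural term of RK-254497:
  Base: filing + 16 years → 2 November 2019.
  Processing Delay Credit: +604 days → 28 June 2021.
Expiry of referenced patent RK-712683:
  Base: filing + 16 years → 19 May 2018.
Terminal disclaimer: RK-254497 expires on the earlier of 28 June 2021 and 19 May 2018.

May 19, 2018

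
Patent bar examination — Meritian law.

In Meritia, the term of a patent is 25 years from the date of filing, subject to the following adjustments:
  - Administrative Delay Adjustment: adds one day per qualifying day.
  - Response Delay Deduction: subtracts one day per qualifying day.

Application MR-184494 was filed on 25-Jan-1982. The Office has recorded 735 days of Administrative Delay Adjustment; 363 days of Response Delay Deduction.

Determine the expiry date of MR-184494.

Base term: filing date + 25 years → 25 January 2007.
Administrative Delay Adjustment: +735 days → 29 January 2009.
Response Delay Deduction: −363 days → 1 February 2008.

2008-02-01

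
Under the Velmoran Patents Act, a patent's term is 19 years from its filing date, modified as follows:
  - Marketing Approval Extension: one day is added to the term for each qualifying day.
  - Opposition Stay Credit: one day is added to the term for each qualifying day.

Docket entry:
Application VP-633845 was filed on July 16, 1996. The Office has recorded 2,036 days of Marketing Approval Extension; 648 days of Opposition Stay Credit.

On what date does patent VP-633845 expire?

Base term: filing date + 19 years → 16 July 2015.
Marketing Approval Extension: +2036 days → 10 February 2021.
Opposition Stay Credit: +648 days → 20 November 2022.

November 20, 2022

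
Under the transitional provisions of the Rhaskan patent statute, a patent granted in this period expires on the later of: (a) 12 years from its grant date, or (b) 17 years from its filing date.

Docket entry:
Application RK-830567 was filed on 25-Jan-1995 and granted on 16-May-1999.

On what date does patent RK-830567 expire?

(a) grant + 12 years → 16 May 2011.
(b) filing + 17 years → 25 January 2012.
Later of the two: 25 January 2012.

2012-01-25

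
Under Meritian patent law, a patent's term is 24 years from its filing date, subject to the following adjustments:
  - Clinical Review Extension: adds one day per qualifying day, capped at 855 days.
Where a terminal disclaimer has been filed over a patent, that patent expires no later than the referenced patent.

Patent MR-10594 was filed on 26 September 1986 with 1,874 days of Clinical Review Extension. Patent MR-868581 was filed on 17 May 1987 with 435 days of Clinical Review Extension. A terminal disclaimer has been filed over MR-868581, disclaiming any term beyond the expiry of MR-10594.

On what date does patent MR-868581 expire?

July 25, 2012

Natural term of MR-868581:
  Base: filing + 24 years → 17 May 2011.
  Clinical Review Extension: 435 days (within the 855-day cap) → +435 days → 25 July 2012.
Expiry of referenced patent MR-10594:
  Base: filing + 24 years → 26 September 2010.
  Clinical Review Extension: 1874 days claimed exceeds the 855-day cap, so +855 days → 28 January 2013.
Terminal disclaimer: MR-868581 expires on the earlier of 25 July 2012 and 28 January 2013.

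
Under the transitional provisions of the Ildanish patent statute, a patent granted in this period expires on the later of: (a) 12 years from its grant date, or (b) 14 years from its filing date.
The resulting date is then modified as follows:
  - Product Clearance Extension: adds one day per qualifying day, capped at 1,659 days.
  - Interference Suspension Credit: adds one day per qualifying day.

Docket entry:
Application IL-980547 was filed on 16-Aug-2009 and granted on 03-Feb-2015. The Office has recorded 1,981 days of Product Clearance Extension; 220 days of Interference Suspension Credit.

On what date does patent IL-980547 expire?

(a) grant + 12 years → 3 February 2027.
(b) filing + 14 years → 16 August 2023.
Later of the two: 3 February 2027.
Product Clearance Extension: 1981 days claimed exceeds the 1659-day cap, so +1659 days → 20 August 2031.
Interference Suspension Credit: +220 days → 27 March 2032.

March 27, 2032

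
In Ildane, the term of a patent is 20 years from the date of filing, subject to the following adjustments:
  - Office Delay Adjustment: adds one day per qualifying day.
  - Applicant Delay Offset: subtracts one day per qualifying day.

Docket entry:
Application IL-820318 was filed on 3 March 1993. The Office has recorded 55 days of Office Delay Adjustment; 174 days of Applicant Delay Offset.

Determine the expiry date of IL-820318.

November 4, 2012

Base term: filing date + 20 years → 3 March 2013.
Office Delay Adjustment: +55 days → 27 April 2013.
Applicant Delay Offset: −174 days → 4 November 2012.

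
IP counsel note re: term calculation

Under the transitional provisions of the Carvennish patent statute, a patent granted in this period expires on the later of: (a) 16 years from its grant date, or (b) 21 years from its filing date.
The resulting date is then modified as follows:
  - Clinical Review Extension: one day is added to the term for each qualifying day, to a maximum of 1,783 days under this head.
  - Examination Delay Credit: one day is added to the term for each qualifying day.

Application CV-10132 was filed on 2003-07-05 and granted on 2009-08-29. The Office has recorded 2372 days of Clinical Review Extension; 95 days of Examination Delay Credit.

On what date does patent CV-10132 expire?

October 20, 2030

(a) grant + 16 years → 29 August 2025.
(b) filing + 21 years → 5 July 2024.
Later of the two: 29 August 2025.
Clinical Review Extension: 2372 days claimed exceeds the 1783-day cap, so +1783 days → 17 July 2030.
Examination Delay Credit: +95 days → 20 October 2030.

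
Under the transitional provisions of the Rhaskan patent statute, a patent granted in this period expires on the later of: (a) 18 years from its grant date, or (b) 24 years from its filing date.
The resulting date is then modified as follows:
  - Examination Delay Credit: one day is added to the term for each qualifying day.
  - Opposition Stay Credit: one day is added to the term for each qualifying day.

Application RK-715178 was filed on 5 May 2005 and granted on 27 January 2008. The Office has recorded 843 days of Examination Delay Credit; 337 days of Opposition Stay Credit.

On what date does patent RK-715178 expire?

(a) grant + 18 years → 27 January 2026.
(b) filing + 24 years → 5 May 2029.
Later of the two: 5 May 2029.
Examination Delay Credit: +843 days → 26 August 2031.
Opposition Stay Credit: +337 days → 28 July 2032.

2032-07-28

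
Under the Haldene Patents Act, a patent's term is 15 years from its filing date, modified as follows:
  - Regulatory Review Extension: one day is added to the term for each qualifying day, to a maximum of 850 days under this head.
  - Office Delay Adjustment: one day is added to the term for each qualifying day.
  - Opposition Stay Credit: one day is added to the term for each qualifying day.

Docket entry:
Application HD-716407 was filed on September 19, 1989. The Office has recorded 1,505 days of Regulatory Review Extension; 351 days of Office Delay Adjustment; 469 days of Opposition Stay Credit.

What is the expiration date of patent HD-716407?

2009-04-16

Base term: filing date + 15 years → 19 September 2004.
Regulatory Review Extension: 1505 days claimed exceeds the 850-day cap, so +850 days → 17 January 2007.
Office Delay Adjustment: +351 days → 3 January 2008.
Opposition Stay Credit: +469 days → 16 April 2009.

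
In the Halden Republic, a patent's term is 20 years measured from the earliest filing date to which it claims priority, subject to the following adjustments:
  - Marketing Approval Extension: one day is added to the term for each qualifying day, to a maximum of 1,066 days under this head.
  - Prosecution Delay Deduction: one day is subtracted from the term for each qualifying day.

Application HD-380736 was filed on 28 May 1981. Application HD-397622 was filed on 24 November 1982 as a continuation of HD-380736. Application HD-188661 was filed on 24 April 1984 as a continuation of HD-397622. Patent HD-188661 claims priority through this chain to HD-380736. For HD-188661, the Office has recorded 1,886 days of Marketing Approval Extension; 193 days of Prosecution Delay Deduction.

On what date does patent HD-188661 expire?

2003-10-18

Earliest priority filing: 28 May 1981.
Base term: 28 May 1981 + 20 years → 28 May 2001.
Marketing Approval Extension: 1886 days claimed exceeds the 1066-day cap, so +1066 days → 28 April 2004.
Prosecution Delay Deduction: −193 days → 18 October 2003.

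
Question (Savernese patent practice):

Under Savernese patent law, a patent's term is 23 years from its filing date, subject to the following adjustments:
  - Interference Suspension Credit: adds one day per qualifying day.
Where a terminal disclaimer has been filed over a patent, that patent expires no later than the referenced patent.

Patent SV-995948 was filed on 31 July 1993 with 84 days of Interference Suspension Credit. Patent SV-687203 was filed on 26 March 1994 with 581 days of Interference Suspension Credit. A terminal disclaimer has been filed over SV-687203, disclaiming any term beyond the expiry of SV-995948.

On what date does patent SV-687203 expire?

2016-10-23

Natural term of SV-687203:
  Base: filing + 23 years → 26 March 2017.
  Interference Suspension Credit: +581 days → 28 October 2018.
Expiry of referenced patent SV-995948:
  Base: filing + 23 years → 31 July 2016.
  Interference Suspension Credit: +84 days → 23 October 2016.
Terminal disclaimer: SV-687203 expires on the earlier of 28 October 2018 and 23 October 2016.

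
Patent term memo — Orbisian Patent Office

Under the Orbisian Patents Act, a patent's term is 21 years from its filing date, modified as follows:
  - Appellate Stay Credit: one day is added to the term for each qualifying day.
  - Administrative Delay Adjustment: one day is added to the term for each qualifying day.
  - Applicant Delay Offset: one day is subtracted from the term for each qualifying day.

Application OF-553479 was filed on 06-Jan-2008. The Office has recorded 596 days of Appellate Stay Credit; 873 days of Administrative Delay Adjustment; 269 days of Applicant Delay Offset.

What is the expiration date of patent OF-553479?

Base term: filing date + 21 years → 6 January 2029.
Appellate Stay Credit: +596 days → 25 August 2030.
Administrative Delay Adjustment: +873 days → 14 January 2033.
Applicant Delay Offset: −269 days → 20 April 2032.

April 20, 2032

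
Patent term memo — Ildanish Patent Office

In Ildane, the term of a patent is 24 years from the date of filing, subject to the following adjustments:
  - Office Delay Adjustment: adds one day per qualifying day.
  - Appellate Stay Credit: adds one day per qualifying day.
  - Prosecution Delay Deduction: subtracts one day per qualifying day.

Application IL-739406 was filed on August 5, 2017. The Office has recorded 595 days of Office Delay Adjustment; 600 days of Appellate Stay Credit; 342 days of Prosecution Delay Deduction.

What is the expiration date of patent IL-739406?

2043-12-06

Base term: filing date + 24 years → 5 August 2041.
Office Delay Adjustment: +595 days → 23 March 2043.
Appellate Stay Credit: +600 days → 12 November 2044.
Prosecution Delay Deduction: −342 days → 6 December 2043.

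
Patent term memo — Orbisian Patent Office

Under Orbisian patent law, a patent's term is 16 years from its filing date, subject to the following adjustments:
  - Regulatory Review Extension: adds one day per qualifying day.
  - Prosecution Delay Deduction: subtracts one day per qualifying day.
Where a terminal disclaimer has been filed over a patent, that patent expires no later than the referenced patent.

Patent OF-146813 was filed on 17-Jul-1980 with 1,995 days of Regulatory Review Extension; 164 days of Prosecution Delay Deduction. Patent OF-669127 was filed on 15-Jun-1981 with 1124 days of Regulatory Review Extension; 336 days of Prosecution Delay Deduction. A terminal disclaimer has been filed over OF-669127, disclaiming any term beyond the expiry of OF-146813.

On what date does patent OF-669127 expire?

August 12, 1999

Natural term of OF-669127:
  Base: filing + 16 years → 15 June 1997.
  Regulatory Review Extension: +1124 days → 13 July 2000.
  Prosecution Delay Deduction: −336 days → 12 August 1999.
Expiry of referenced patent OF-146813:
  Base: filing + 16 years → 17 July 1996.
  Regulatory Review Extension: +1995 days → 2 January 2002.
  Prosecution Delay Deduction: −164 days → 22 July 2001.
Terminal disclaimer: OF-669127 expires on the earlier of 12 August 1999 and 22 July 2001.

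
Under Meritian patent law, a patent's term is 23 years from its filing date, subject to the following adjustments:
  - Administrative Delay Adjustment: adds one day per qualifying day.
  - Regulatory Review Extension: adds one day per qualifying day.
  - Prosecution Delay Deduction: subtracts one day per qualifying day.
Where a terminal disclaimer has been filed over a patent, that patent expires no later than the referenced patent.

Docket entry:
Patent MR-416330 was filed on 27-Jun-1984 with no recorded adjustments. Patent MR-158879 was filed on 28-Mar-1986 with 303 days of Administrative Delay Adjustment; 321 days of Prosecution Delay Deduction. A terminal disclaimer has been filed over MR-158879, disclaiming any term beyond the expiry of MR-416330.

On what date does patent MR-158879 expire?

June 27, 2007

Natural term of MR-158879:
  Base: filing + 23 years → 28 March 2009.
  Administrative Delay Adjustment: +303 days → 25 January 2010.
  Prosecution Delay Deduction: −321 days → 10 March 2009.
Expiry of referenced patent MR-416330:
  Base: filing + 23 years → 27 June 2007.
Terminal disclaimer: MR-158879 expires on the earlier of 10 March 2009 and 27 June 2007.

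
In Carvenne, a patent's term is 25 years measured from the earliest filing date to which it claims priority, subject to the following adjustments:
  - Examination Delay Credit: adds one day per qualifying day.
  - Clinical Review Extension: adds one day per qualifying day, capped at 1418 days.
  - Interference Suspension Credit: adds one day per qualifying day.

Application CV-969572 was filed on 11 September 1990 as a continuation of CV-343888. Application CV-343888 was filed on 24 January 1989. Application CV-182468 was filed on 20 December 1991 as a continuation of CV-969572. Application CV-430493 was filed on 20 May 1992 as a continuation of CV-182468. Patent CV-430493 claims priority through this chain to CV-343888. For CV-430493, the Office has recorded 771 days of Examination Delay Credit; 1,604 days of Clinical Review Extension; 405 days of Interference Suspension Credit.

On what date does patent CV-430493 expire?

Earliest priority filing: 24 January 1989.
Base term: 24 January 1989 + 25 years → 24 January 2014.
Examination Delay Credit: +771 days → 5 March 2016.
Clinical Review Extension: 1604 days claimed exceeds the 1418-day cap, so +1418 days → 22 January 2020.
Interference Suspension Credit: +405 days → 2 March 2021.

2021-03-02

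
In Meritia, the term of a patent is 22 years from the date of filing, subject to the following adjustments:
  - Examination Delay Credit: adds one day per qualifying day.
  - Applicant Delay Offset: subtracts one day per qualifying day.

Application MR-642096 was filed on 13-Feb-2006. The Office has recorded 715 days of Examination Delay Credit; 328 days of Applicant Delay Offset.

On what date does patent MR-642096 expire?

Base term: filing date + 22 years → 13 February 2028.
Examination Delay Credit: +715 days → 28 January 2030.
Applicant Delay Offset: −328 days → 6 March 2029.

March 6, 2029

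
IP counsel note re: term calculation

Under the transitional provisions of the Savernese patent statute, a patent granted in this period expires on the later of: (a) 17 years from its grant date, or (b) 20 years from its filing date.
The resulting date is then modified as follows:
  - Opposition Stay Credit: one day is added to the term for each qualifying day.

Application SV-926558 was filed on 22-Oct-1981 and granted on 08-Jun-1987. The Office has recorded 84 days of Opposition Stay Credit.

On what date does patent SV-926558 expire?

August 31, 2004

(a) grant + 17 years → 8 June 2004.
(b) filing + 20 years → 22 October 2001.
Later of the two: 8 June 2004.
Opposition Stay Credit: +84 days → 31 August 2004.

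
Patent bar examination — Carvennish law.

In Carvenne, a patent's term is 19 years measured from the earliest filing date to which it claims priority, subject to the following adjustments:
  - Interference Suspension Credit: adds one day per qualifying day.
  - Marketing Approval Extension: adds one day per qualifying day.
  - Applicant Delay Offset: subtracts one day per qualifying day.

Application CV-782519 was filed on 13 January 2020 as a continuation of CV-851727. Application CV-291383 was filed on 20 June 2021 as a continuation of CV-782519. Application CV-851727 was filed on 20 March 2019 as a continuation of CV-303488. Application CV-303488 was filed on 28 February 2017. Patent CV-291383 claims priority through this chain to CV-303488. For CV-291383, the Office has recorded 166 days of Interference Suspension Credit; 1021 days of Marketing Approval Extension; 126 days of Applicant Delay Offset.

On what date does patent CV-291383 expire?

Earliest priority filing: 28 February 2017.
Base term: 28 February 2017 + 19 years → 28 February 2036.
Interference Suspension Credit: +166 days → 12 August 2036.
Marketing Approval Extension: +1021 days → 30 May 2039.
Applicant Delay Offset: −126 days → 24 January 2039.

2039-01-24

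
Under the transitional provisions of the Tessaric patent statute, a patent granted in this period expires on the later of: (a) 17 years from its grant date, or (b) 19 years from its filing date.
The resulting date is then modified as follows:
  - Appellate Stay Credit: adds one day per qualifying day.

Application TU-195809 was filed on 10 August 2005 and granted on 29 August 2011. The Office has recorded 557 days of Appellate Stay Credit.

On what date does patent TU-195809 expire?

2030-03-09

(a) grant + 17 years → 29 August 2028.
(b) filing + 19 years → 10 August 2024.
Later of the two: 29 August 2028.
Appellate Stay Credit: +557 days → 9 March 2030.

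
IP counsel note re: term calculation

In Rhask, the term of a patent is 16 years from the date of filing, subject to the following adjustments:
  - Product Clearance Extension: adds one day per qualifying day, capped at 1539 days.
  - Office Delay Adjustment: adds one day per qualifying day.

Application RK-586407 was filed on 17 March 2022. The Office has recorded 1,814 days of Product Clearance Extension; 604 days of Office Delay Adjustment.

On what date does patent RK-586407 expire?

Base term: filing date + 16 years → 17 March 2038.
Product Clearance Extension: 1814 days claimed exceeds the 1539-day cap, so +1539 days → 3 June 2042.
Office Delay Adjustment: +604 days → 28 January 2044.

January 28, 2044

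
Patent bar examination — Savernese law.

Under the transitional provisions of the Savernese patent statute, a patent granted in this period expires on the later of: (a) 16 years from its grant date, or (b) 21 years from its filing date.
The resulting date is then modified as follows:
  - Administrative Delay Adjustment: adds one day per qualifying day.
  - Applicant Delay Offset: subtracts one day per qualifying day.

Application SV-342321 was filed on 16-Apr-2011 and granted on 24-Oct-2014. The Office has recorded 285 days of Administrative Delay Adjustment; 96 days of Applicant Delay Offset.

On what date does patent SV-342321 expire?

(a) grant + 16 years → 24 October 2030.
(b) filing + 21 years → 16 April 2032.
Later of the two: 16 April 2032.
Administrative Delay Adjustment: +285 days → 26 January 2033.
Applicant Delay Offset: −96 days → 22 October 2032.

2032-10-22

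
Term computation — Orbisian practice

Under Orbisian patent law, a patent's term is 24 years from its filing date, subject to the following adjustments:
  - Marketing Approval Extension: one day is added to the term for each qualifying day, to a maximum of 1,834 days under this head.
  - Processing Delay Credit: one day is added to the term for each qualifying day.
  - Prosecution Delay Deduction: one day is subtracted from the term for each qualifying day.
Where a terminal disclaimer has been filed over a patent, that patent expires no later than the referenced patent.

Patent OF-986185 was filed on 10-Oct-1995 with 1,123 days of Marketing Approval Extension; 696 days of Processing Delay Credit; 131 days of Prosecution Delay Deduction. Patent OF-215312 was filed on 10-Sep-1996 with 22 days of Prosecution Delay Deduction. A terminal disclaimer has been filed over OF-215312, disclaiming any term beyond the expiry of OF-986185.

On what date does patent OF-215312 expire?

August 19, 2020

Natural term of OF-215312:
  Base: filing + 24 years → 10 September 2020.
  Prosecution Delay Deduction: −22 days → 19 August 2020.
Expiry of referenced patent OF-986185:
  Base: filing + 24 years → 10 October 2019.
  Marketing Approval Extension: 1123 days (within the 1834-day cap) → +1123 days → 6 November 2022.
  Processing Delay Credit: +696 days → 2 October 2024.
  Prosecution Delay Deduction: −131 days → 24 May 2024.
Terminal disclaimer: OF-215312 expires on the earlier of 19 August 2020 and 24 May 2024.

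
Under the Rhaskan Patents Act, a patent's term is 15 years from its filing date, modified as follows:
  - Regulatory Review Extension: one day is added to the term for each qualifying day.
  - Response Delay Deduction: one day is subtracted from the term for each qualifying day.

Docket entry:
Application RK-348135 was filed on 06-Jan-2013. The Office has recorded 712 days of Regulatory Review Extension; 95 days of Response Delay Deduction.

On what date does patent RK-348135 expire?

2029-09-14

Base term: filing date + 15 years → 6 January 2028.
Regulatory Review Extension: +712 days → 18 December 2029.
Response Delay Deduction: −95 days → 14 September 2029.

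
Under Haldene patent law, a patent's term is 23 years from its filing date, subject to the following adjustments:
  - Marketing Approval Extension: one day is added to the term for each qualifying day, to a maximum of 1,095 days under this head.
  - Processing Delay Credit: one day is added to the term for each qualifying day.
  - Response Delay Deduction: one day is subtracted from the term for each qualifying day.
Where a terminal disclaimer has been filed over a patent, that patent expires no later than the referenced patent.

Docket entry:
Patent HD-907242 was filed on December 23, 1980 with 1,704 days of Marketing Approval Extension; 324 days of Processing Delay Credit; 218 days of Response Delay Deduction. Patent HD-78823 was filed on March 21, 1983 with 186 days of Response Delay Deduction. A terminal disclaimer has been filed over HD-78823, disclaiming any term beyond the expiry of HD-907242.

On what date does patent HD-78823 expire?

Natural term of HD-78823:
  Base: filing + 23 years → 21 March 2006.
  Response Delay Deduction: −186 days → 16 September 2005.
Expiry of referenced patent HD-907242:
  Base: filing + 23 years → 23 December 2003.
  Marketing Approval Extension: 1704 days claimed exceeds the 1095-day cap, so +1095 days → 22 December 2006.
  Processing Delay Credit: +324 days → 11 November 2007.
  Response Delay Deduction: −218 days → 7 April 2007.
Terminal disclaimer: HD-78823 expires on the earlier of 16 September 2005 and 7 April 2007.

September 16, 2005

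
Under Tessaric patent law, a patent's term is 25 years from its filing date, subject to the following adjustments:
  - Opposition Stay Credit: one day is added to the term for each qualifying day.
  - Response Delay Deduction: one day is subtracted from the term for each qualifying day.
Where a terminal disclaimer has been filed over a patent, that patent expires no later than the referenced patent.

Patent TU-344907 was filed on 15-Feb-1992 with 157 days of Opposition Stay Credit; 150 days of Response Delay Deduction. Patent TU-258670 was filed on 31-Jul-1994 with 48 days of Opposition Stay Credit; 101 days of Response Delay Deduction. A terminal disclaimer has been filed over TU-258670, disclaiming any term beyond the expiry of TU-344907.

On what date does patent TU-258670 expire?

February 22, 2017

Natural term of TU-258670:
  Base: filing + 25 years → 31 July 2019.
  Opposition Stay Credit: +48 days → 17 September 2019.
  Response Delay Deduction: −101 days → 8 June 2019.
Expiry of referenced patent TU-344907:
  Base: filing + 25 years → 15 February 2017.
  Opposition Stay Credit: +157 days → 22 July 2017.
  Response Delay Deduction: −150 days → 22 February 2017.
Terminal disclaimer: TU-258670 expires on the earlier of 8 June 2019 and 22 February 2017.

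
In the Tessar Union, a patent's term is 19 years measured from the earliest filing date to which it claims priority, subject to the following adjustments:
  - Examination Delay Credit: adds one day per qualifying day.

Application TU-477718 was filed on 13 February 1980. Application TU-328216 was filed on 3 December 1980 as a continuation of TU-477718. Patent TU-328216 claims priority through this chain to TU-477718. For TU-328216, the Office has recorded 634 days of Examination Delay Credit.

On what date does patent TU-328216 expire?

November 8, 2000

Earliest priority filing: 13 February 1980.
Base term: 13 February 1980 + 19 years → 13 February 1999.
Examination Delay Credit: +634 days → 8 November 2000.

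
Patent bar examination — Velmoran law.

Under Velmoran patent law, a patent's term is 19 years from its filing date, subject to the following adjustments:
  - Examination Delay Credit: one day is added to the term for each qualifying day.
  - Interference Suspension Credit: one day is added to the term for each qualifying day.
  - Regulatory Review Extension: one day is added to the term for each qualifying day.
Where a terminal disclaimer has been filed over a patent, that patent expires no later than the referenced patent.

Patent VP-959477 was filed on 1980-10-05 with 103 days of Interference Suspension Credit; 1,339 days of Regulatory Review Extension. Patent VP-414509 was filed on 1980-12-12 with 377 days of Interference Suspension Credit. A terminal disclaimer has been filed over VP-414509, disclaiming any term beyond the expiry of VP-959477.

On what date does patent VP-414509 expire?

Natural term of VP-414509:
  Base: filing + 19 years → 12 December 1999.
  Interference Suspension Credit: +377 days → 23 December 2000.
Expiry of referenced patent VP-959477:
  Base: filing + 19 years → 5 October 1999.
  Interference Suspension Credit: +103 days → 16 January 2000.
  Regulatory Review Extension: +1339 days → 16 September 2003.
Terminal disclaimer: VP-414509 expires on the earlier of 23 December 2000 and 16 September 2003.

December 23, 2000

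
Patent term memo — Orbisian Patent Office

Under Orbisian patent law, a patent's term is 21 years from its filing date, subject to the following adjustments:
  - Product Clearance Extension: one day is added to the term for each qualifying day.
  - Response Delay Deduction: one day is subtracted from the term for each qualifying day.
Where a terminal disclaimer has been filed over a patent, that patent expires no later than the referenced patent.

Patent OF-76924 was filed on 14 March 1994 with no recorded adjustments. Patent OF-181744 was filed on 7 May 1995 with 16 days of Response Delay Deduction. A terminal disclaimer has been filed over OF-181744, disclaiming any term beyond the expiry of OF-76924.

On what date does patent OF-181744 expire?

March 14, 2015

Natural term of OF-181744:
  Base: filing + 21 years → 7 May 2016.
  Response Delay Deduction: −16 days → 21 April 2016.
Expiry of referenced patent OF-76924:
  Base: filing + 21 years → 14 March 2015.
Terminal disclaimer: OF-181744 expires on the earlier of 21 April 2016 and 14 March 2015.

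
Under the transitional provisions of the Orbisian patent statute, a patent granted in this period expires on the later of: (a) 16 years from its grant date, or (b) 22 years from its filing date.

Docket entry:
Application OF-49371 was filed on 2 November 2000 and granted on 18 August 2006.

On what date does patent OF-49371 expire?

2022-11-02

(a) grant + 16 years → 18 August 2022.
(b) filing + 22 years → 2 November 2022.
Later of the two: 2 November 2022.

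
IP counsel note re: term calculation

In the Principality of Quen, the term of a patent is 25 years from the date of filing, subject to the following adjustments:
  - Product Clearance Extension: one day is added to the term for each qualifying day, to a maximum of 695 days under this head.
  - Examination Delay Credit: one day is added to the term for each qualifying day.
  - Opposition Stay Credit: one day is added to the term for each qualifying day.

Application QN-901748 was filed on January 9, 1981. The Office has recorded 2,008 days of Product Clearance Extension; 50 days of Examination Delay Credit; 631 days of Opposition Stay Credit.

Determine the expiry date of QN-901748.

Base term: filing date + 25 years → 9 January 2006.
Product Clearance Extension: 2008 days claimed exceeds the 695-day cap, so +695 days → 5 December 2007.
Examination Delay Credit: +50 days → 24 January 2008.
Opposition Stay Credit: +631 days → 16 October 2009.

October 16, 2009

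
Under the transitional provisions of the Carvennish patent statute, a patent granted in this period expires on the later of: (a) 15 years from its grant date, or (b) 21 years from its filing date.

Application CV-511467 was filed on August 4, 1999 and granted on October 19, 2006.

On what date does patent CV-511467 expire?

2021-10-19

(a) grant + 15 years → 19 October 2021.
(b) filing + 21 years → 4 August 2020.
Later of the two: 19 October 2021.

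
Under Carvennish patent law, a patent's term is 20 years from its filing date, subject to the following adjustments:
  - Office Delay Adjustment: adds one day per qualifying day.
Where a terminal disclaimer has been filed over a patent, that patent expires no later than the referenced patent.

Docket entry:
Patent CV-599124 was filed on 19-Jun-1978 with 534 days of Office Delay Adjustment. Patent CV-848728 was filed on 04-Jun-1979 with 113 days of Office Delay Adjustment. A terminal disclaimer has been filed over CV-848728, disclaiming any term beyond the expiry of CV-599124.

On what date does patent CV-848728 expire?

September 25, 1999

Natural term of CV-848728:
  Base: filing + 20 years → 4 June 1999.
  Office Delay Adjustment: +113 days → 25 September 1999.
Expiry of referenced patent CV-599124:
  Base: filing + 20 years → 19 June 1998.
  Office Delay Adjustment: +534 days → 5 December 1999.
Terminal disclaimer: CV-848728 expires on the earlier of 25 September 1999 and 5 December 1999.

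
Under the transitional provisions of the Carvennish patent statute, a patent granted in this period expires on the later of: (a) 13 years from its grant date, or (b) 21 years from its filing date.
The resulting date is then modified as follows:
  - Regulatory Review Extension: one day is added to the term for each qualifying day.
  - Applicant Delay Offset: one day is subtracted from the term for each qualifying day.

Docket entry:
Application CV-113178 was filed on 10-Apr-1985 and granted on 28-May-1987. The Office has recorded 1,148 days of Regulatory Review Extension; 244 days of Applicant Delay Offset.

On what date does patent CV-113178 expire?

September 30, 2008

(a) grant + 13 years → 28 May 2000.
(b) filing + 21 years → 10 April 2006.
Later of the two: 10 April 2006.
Regulatory Review Extension: +1148 days → 1 June 2009.
Applicant Delay Offset: −244 days → 30 September 2008.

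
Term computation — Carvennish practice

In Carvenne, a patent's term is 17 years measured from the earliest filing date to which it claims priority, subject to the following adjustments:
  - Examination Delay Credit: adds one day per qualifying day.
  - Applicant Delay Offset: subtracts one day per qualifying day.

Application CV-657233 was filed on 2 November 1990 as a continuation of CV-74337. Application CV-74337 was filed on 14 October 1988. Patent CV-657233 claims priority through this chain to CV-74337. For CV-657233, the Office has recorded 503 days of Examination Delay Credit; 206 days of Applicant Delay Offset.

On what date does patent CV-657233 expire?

August 7, 2006

Earliest priority filing: 14 October 1988.
Base term: 14 October 1988 + 17 years → 14 October 2005.
Examination Delay Credit: +503 days → 1 March 2007.
Applicant Delay Offset: −206 days → 7 August 2006.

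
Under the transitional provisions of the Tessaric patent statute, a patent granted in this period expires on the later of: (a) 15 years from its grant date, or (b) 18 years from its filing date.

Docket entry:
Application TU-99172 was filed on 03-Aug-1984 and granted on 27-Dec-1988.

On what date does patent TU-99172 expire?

December 27, 2003

(a) grant + 15 years → 27 December 2003.
(b) filing + 18 years → 3 August 2002.
Later of the two: 27 December 2003.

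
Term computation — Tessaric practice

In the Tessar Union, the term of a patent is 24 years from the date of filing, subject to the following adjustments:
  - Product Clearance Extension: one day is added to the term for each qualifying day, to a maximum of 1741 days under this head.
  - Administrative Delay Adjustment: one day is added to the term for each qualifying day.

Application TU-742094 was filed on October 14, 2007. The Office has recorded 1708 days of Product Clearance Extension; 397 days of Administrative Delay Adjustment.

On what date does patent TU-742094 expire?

Base term: filing date + 24 years → 14 October 2031.
Product Clearance Extension: 1708 days (within the 1741-day cap) → +1708 days → 17 June 2036.
Administrative Delay Adjustment: +397 days → 19 July 2037.

2037-07-19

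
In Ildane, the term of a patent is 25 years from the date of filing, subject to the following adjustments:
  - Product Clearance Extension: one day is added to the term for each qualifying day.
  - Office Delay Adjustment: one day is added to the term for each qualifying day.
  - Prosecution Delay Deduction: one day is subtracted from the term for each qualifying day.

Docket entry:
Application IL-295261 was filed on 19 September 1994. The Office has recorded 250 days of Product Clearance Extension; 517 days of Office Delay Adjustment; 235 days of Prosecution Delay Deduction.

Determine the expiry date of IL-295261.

March 4, 2021

Base term: filing date + 25 years → 19 September 2019.
Product Clearance Extension: +250 days → 26 May 2020.
Office Delay Adjustment: +517 days → 25 October 2021.
Prosecution Delay Deduction: −235 days → 4 March 2021.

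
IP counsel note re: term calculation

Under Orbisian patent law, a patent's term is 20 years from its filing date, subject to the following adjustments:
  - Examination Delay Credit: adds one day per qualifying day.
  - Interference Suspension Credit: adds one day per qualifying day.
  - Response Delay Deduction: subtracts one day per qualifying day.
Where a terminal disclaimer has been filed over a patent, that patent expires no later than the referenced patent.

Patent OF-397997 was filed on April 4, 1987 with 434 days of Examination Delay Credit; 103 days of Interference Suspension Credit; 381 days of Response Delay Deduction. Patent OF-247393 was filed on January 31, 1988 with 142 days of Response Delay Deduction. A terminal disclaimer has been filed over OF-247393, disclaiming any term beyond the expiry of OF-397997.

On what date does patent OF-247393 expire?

September 7, 2007

Natural term of OF-247393:
  Base: filing + 20 years → 31 January 2008.
  Response Delay Deduction: −142 days → 11 September 2007.
Expiry of referenced patent OF-397997:
  Base: filing + 20 years → 4 April 2007.
  Examination Delay Credit: +434 days → 11 June 2008.
  Interference Suspension Credit: +103 days → 22 September 2008.
  Response Delay Deduction: −381 days → 7 September 2007.
Terminal disclaimer: OF-247393 expires on the earlier of 11 September 2007 and 7 September 2007.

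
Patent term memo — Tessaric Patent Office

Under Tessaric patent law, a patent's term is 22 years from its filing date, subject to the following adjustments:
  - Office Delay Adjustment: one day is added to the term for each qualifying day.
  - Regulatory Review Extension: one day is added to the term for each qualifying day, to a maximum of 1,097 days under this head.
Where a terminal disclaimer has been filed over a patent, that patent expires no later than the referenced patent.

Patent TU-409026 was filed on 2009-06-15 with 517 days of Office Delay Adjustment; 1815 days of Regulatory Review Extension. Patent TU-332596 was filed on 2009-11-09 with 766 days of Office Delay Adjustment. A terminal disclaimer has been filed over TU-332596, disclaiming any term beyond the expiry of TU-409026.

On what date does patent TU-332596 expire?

Natural term of TU-332596:
  Base: filing + 22 years → 9 November 2031.
  Office Delay Adjustment: +766 days → 14 December 2033.
Expiry of referenced patent TU-409026:
  Base: filing + 22 years → 15 June 2031.
  Office Delay Adjustment: +517 days → 13 November 2032.
  Regulatory Review Extension: 1815 days claimed exceeds the 1097-day cap, so +1097 days → 15 November 2035.
Terminal disclaimer: TU-332596 expires on the earlier of 14 December 2033 and 15 November 2035.

2033-12-14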